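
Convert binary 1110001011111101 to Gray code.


Binary: 1110001011111101
Gray code: G = B XOR (B >> 1)
B >> 1 = 0111000101111110
1110001011111101 XOR 0111000101111110:
  1 XOR 0 = 1
  1 XOR 1 = 0
  1 XOR 1 = 0
  0 XOR 1 = 1
  0 XOR 0 = 0
  0 XOR 0 = 0
  1 XOR 0 = 1
  0 XOR 1 = 1
  1 XOR 0 = 1
  1 XOR 1 = 0
  1 XOR 1 = 0
  1 XOR 1 = 0
  1 XOR 1 = 0
  1 XOR 1 = 0
  0 XOR 1 = 1
  1 XOR 0 = 1
= 1001001110000011


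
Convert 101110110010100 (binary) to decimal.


Positional values:
Bit 2: 1 × 2^2 = 4
Bit 4: 1 × 2^4 = 16
Bit 7: 1 × 2^7 = 128
Bit 8: 1 × 2^8 = 256
Bit 10: 1 × 2^10 = 1024
Bit 11: 1 × 2^11 = 2048
Bit 12: 1 × 2^12 = 4096
Bit 14: 1 × 2^14 = 16384
Sum = 4 + 16 + 128 + 256 + 1024 + 2048 + 4096 + 16384
= 23956


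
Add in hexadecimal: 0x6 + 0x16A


Align and add column by column (LSB to MSB, each column mod 16 with carry):
  0006
+ 016A
  ----
  col 0: 6(6) + A(10) + 0 (carry in) = 16 → 0(0), carry out 1
  col 1: 0(0) + 6(6) + 1 (carry in) = 7 → 7(7), carry out 0
  col 2: 0(0) + 1(1) + 0 (carry in) = 1 → 1(1), carry out 0
  col 3: 0(0) + 0(0) + 0 (carry in) = 0 → 0(0), carry out 0
Reading digits MSB→LSB: 0170
Strip leading zeros: 170
= 0x170


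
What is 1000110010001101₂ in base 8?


Group into 3-bit groups: 001000110010001101
  001 = 1
  000 = 0
  110 = 6
  010 = 2
  001 = 1
  101 = 5
= 0o106215


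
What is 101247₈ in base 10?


Positional values:
Position 0: 7 × 8^0 = 7
Position 1: 4 × 8^1 = 32
Position 2: 2 × 8^2 = 128
Position 3: 1 × 8^3 = 512
Position 4: 0 × 8^4 = 0
Position 5: 1 × 8^5 = 32768
Sum = 7 + 32 + 128 + 512 + 0 + 32768
= 33447


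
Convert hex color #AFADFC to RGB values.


Hex: #AFADFC
R = AF₁₆ = 175
G = AD₁₆ = 173
B = FC₁₆ = 252
= RGB(175, 173, 252)


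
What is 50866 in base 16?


Divide by 16 repeatedly:
50866 ÷ 16 = 3179 remainder 2 (2)
3179 ÷ 16 = 198 remainder 11 (B)
198 ÷ 16 = 12 remainder 6 (6)
12 ÷ 16 = 0 remainder 12 (C)
Reading remainders bottom-up:
= 0xC6B2


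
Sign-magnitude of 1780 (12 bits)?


Sign bit: 0 (positive)
Magnitude: 1780 = 11011110100
= 011011110100


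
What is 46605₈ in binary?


Each octal digit → 3 binary bits:
  4 = 100
  6 = 110
  6 = 110
  0 = 000
  5 = 101
Concatenate: 100 110 110 000 101
= 100110110000101


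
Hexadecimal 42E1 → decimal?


Positional values:
Position 0: 1 × 16^0 = 1 × 1 = 1
Position 1: E × 16^1 = 14 × 16 = 224
Position 2: 2 × 16^2 = 2 × 256 = 512
Position 3: 4 × 16^3 = 4 × 4096 = 16384
Sum = 1 + 224 + 512 + 16384
= 17121


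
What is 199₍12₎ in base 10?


Positional values (base 12):
  9 × 12^0 = 9 × 1 = 9
  9 × 12^1 = 9 × 12 = 108
  1 × 12^2 = 1 × 144 = 144
Sum = 9 + 108 + 144
= 261


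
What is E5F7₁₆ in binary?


Each hex digit → 4 binary bits:
  E = 1110
  5 = 0101
  F = 1111
  7 = 0111
Concatenate: 1110 0101 1111 0111
= 1110010111110111


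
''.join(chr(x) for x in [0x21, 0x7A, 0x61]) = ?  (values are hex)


Codes (hex): 0x21 0x7A 0x61
Per-code ASCII lookup:
  0x21 = 33  (special character) → '!'
  0x7A = 122  (range 97-122: lowercase, 122 - 97 = 25) → 'z'
  0x61 = 97  (range 97-122: lowercase, 97 - 97 = 0) → 'a'
= '!za'


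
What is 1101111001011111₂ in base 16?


Group into 4-bit nibbles: 1101111001011111
  1101 = D
  1110 = E
  0101 = 5
  1111 = F
= 0xDE5F


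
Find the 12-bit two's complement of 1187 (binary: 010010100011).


Original: 010010100011
Step 1 - Invert all bits: 101101011100
Step 2 - Add 1: 101101011100 + 1
= 101101011101 (represents -1187)


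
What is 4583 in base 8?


Divide by 8 repeatedly:
4583 ÷ 8 = 572 remainder 7
572 ÷ 8 = 71 remainder 4
71 ÷ 8 = 8 remainder 7
8 ÷ 8 = 1 remainder 0
1 ÷ 8 = 0 remainder 1
Reading remainders bottom-up:
= 0o10747


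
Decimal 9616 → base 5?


Divide by 5 repeatedly:
9616 ÷ 5 = 1923 remainder 1
1923 ÷ 5 = 384 remainder 3
384 ÷ 5 = 76 remainder 4
76 ÷ 5 = 15 remainder 1
15 ÷ 5 = 3 remainder 0
3 ÷ 5 = 0 remainder 3
Reading remainders bottom-up:
= 301431


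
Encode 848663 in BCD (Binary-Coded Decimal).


Each digit → 4-bit binary:
  8 → 1000
  4 → 0100
  8 → 1000
  6 → 0110
  6 → 0110
  3 → 0011
= 1000 0100 1000 0110 0110 0011


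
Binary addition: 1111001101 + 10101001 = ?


Align and add column by column (LSB to MSB, carry propagating):
  01111001101
+ 00010101001
  -----------
  col 0: 1 + 1 + 0 (carry in) = 2 → bit 0, carry out 1
  col 1: 0 + 0 + 1 (carry in) = 1 → bit 1, carry out 0
  col 2: 1 + 0 + 0 (carry in) = 1 → bit 1, carry out 0
  col 3: 1 + 1 + 0 (carry in) = 2 → bit 0, carry out 1
  col 4: 0 + 0 + 1 (carry in) = 1 → bit 1, carry out 0
  col 5: 0 + 1 + 0 (carry in) = 1 → bit 1, carry out 0
  col 6: 1 + 0 + 0 (carry in) = 1 → bit 1, carry out 0
  col 7: 1 + 1 + 0 (carry in) = 2 → bit 0, carry out 1
  col 8: 1 + 0 + 1 (carry in) = 2 → bit 0, carry out 1
  col 9: 1 + 0 + 1 (carry in) = 2 → bit 0, carry out 1
  col 10: 0 + 0 + 1 (carry in) = 1 → bit 1, carry out 0
Reading bits MSB→LSB: 10001110110
Strip leading zeros: 10001110110
= 10001110110


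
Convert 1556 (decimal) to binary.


Divide by 2 repeatedly:
1556 ÷ 2 = 778 remainder 0
778 ÷ 2 = 389 remainder 0
389 ÷ 2 = 194 remainder 1
194 ÷ 2 = 97 remainder 0
97 ÷ 2 = 48 remainder 1
48 ÷ 2 = 24 remainder 0
24 ÷ 2 = 12 remainder 0
12 ÷ 2 = 6 remainder 0
6 ÷ 2 = 3 remainder 0
3 ÷ 2 = 1 remainder 1
1 ÷ 2 = 0 remainder 1
Reading remainders bottom-up:
= 11000010100


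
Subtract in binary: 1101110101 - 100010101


Align and subtract column by column (LSB to MSB, borrowing when needed):
  1101110101
- 0100010101
  ----------
  col 0: (1 - 0 borrow-in) - 1 → 1 - 1 = 0, borrow out 0
  col 1: (0 - 0 borrow-in) - 0 → 0 - 0 = 0, borrow out 0
  col 2: (1 - 0 borrow-in) - 1 → 1 - 1 = 0, borrow out 0
  col 3: (0 - 0 borrow-in) - 0 → 0 - 0 = 0, borrow out 0
  col 4: (1 - 0 borrow-in) - 1 → 1 - 1 = 0, borrow out 0
  col 5: (1 - 0 borrow-in) - 0 → 1 - 0 = 1, borrow out 0
  col 6: (1 - 0 borrow-in) - 0 → 1 - 0 = 1, borrow out 0
  col 7: (0 - 0 borrow-in) - 0 → 0 - 0 = 0, borrow out 0
  col 8: (1 - 0 borrow-in) - 1 → 1 - 1 = 0, borrow out 0
  col 9: (1 - 0 borrow-in) - 0 → 1 - 0 = 1, borrow out 0
Reading bits MSB→LSB: 1001100000
Strip leading zeros: 1001100000
= 1001100000


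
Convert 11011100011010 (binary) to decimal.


Positional values:
Bit 1: 1 × 2^1 = 2
Bit 3: 1 × 2^3 = 8
Bit 4: 1 × 2^4 = 16
Bit 8: 1 × 2^8 = 256
Bit 9: 1 × 2^9 = 512
Bit 10: 1 × 2^10 = 1024
Bit 12: 1 × 2^12 = 4096
Bit 13: 1 × 2^13 = 8192
Sum = 2 + 8 + 16 + 256 + 512 + 1024 + 4096 + 8192
= 14106


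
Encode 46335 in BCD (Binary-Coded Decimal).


Each digit → 4-bit binary:
  4 → 0100
  6 → 0110
  3 → 0011
  3 → 0011
  5 → 0101
= 0100 0110 0011 0011 0101


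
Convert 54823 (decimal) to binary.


Divide by 2 repeatedly:
54823 ÷ 2 = 27411 remainder 1
27411 ÷ 2 = 13705 remainder 1
13705 ÷ 2 = 6852 remainder 1
6852 ÷ 2 = 3426 remainder 0
3426 ÷ 2 = 1713 remainder 0
1713 ÷ 2 = 856 remainder 1
856 ÷ 2 = 428 remainder 0
428 ÷ 2 = 214 remainder 0
214 ÷ 2 = 107 remainder 0
107 ÷ 2 = 53 remainder 1
53 ÷ 2 = 26 remainder 1
26 ÷ 2 = 13 remainder 0
13 ÷ 2 = 6 remainder 1
6 ÷ 2 = 3 remainder 0
3 ÷ 2 = 1 remainder 1
1 ÷ 2 = 0 remainder 1
Reading remainders bottom-up:
= 1101011000100111


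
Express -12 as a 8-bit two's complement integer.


Original: 00001100
Step 1 - Invert all bits: 11110011
Step 2 - Add 1: 11110011 + 1
= 11110100 (represents -12)


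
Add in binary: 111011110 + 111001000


Align and add column by column (LSB to MSB, carry propagating):
  0111011110
+ 0111001000
  ----------
  col 0: 0 + 0 + 0 (carry in) = 0 → bit 0, carry out 0
  col 1: 1 + 0 + 0 (carry in) = 1 → bit 1, carry out 0
  col 2: 1 + 0 + 0 (carry in) = 1 → bit 1, carry out 0
  col 3: 1 + 1 + 0 (carry in) = 2 → bit 0, carry out 1
  col 4: 1 + 0 + 1 (carry in) = 2 → bit 0, carry out 1
  col 5: 0 + 0 + 1 (carry in) = 1 → bit 1, carry out 0
  col 6: 1 + 1 + 0 (carry in) = 2 → bit 0, carry out 1
  col 7: 1 + 1 + 1 (carry in) = 3 → bit 1, carry out 1
  col 8: 1 + 1 + 1 (carry in) = 3 → bit 1, carry out 1
  col 9: 0 + 0 + 1 (carry in) = 1 → bit 1, carry out 0
Reading bits MSB→LSB: 1110100110
Strip leading zeros: 1110100110
= 1110100110


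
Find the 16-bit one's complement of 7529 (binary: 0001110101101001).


Original: 0001110101101001
Invert all bits:
  bit 0: 0 → 1
  bit 1: 0 → 1
  bit 2: 0 → 1
  bit 3: 1 → 0
  bit 4: 1 → 0
  bit 5: 1 → 0
  bit 6: 0 → 1
  bit 7: 1 → 0
  bit 8: 0 → 1
  bit 9: 1 → 0
  bit 10: 1 → 0
  bit 11: 0 → 1
  bit 12: 1 → 0
  bit 13: 0 → 1
  bit 14: 0 → 1
  bit 15: 1 → 0
= 1110001010010110


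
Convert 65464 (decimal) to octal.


Divide by 8 repeatedly:
65464 ÷ 8 = 8183 remainder 0
8183 ÷ 8 = 1022 remainder 7
1022 ÷ 8 = 127 remainder 6
127 ÷ 8 = 15 remainder 7
15 ÷ 8 = 1 remainder 7
1 ÷ 8 = 0 remainder 1
Reading remainders bottom-up:
= 0o177670


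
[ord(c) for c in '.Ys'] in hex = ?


String: '.Ys'  (3 characters)
Per-character ASCII lookup:
  '.': special character: '.' = 46 → 0x2E
  'Y': uppercase starts at 65: 'Y' = 65 + 24 = 89 → 0x59
  's': lowercase starts at 97: 's' = 97 + 18 = 115 → 0x73
= 0x2E 0x59 0x73


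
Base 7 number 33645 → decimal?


Positional values (base 7):
  5 × 7^0 = 5 × 1 = 5
  4 × 7^1 = 4 × 7 = 28
  6 × 7^2 = 6 × 49 = 294
  3 × 7^3 = 3 × 343 = 1029
  3 × 7^4 = 3 × 2401 = 7203
Sum = 5 + 28 + 294 + 1029 + 7203
= 8559


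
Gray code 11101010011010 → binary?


Gray code: 11101010011010
MSB stays the same: 1
Each subsequent bit = prev_binary XOR current_gray:
  B[1] = 1 XOR 1 = 0
  B[2] = 0 XOR 1 = 1
  B[3] = 1 XOR 0 = 1
  B[4] = 1 XOR 1 = 0
  B[5] = 0 XOR 0 = 0
  B[6] = 0 XOR 1 = 1
  B[7] = 1 XOR 0 = 1
  B[8] = 1 XOR 0 = 1
  B[9] = 1 XOR 1 = 0
  B[10] = 0 XOR 1 = 1
  B[11] = 1 XOR 0 = 1
  B[12] = 1 XOR 1 = 0
  B[13] = 0 XOR 0 = 0
= 10110011101100 (11500 decimal)


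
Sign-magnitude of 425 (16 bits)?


Sign bit: 0 (positive)
Magnitude: 425 = 000000110101001
= 0000000110101001


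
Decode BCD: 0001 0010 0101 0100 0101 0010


Each 4-bit group → digit:
  0001 → 1
  0010 → 2
  0101 → 5
  0100 → 4
  0101 → 5
  0010 → 2
= 125452


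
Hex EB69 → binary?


Each hex digit → 4 binary bits:
  E = 1110
  B = 1011
  6 = 0110
  9 = 1001
Concatenate: 1110 1011 0110 1001
= 1110101101101001


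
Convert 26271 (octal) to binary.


Each octal digit → 3 binary bits:
  2 = 010
  6 = 110
  2 = 010
  7 = 111
  1 = 001
Concatenate: 010 110 010 111 001
= 010110010111001


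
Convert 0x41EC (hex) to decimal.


Positional values:
Position 0: C × 16^0 = 12 × 1 = 12
Position 1: E × 16^1 = 14 × 16 = 224
Position 2: 1 × 16^2 = 1 × 256 = 256
Position 3: 4 × 16^3 = 4 × 4096 = 16384
Sum = 12 + 224 + 256 + 16384
= 16876


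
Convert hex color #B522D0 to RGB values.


Hex: #B522D0
R = B5₁₆ = 181
G = 22₁₆ = 34
B = D0₁₆ = 208
= RGB(181, 34, 208)


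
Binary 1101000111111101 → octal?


Group into 3-bit groups: 001101000111111101
  001 = 1
  101 = 5
  000 = 0
  111 = 7
  111 = 7
  101 = 5
= 0o150775


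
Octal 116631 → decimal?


Positional values:
Position 0: 1 × 8^0 = 1
Position 1: 3 × 8^1 = 24
Position 2: 6 × 8^2 = 384
Position 3: 6 × 8^3 = 3072
Position 4: 1 × 8^4 = 4096
Position 5: 1 × 8^5 = 32768
Sum = 1 + 24 + 384 + 3072 + 4096 + 32768
= 40345


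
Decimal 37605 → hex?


Divide by 16 repeatedly:
37605 ÷ 16 = 2350 remainder 5 (5)
2350 ÷ 16 = 146 remainder 14 (E)
146 ÷ 16 = 9 remainder 2 (2)
9 ÷ 16 = 0 remainder 9 (9)
Reading remainders bottom-up:
= 0x92E5


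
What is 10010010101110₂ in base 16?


Group into 4-bit nibbles: 0010010010101110
  0010 = 2
  0100 = 4
  1010 = A
  1110 = E
= 0x24AE


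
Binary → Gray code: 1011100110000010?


Binary: 1011100110000010
Gray code: G = B XOR (B >> 1)
B >> 1 = 0101110011000001
1011100110000010 XOR 0101110011000001:
  1 XOR 0 = 1
  0 XOR 1 = 1
  1 XOR 0 = 1
  1 XOR 1 = 0
  1 XOR 1 = 0
  0 XOR 1 = 1
  0 XOR 0 = 0
  1 XOR 0 = 1
  1 XOR 1 = 0
  0 XOR 1 = 1
  0 XOR 0 = 0
  0 XOR 0 = 0
  0 XOR 0 = 0
  0 XOR 0 = 0
  1 XOR 0 = 1
  0 XOR 1 = 1
= 1110010101000011


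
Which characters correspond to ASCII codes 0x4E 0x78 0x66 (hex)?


Codes (hex): 0x4E 0x78 0x66
Per-code ASCII lookup:
  0x4E = 78  (range 65-90: uppercase, 78 - 65 = 13) → 'N'
  0x78 = 120  (range 97-122: lowercase, 120 - 97 = 23) → 'x'
  0x66 = 102  (range 97-122: lowercase, 102 - 97 = 5) → 'f'
= 'Nxf'


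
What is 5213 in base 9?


Divide by 9 repeatedly:
5213 ÷ 9 = 579 remainder 2
579 ÷ 9 = 64 remainder 3
64 ÷ 9 = 7 remainder 1
7 ÷ 9 = 0 remainder 7
Reading remainders bottom-up:
= 7132


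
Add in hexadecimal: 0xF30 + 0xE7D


Align and add column by column (LSB to MSB, each column mod 16 with carry):
  0F30
+ 0E7D
  ----
  col 0: 0(0) + D(13) + 0 (carry in) = 13 → D(13), carry out 0
  col 1: 3(3) + 7(7) + 0 (carry in) = 10 → A(10), carry out 0
  col 2: F(15) + E(14) + 0 (carry in) = 29 → D(13), carry out 1
  col 3: 0(0) + 0(0) + 1 (carry in) = 1 → 1(1), carry out 0
Reading digits MSB→LSB: 1DAD
Strip leading zeros: 1DAD
= 0x1DAD


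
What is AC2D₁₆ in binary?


Each hex digit → 4 binary bits:
  A = 1010
  C = 1100
  2 = 0010
  D = 1101
Concatenate: 1010 1100 0010 1101
= 1010110000101101


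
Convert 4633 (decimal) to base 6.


Divide by 6 repeatedly:
4633 ÷ 6 = 772 remainder 1
772 ÷ 6 = 128 remainder 4
128 ÷ 6 = 21 remainder 2
21 ÷ 6 = 3 remainder 3
3 ÷ 6 = 0 remainder 3
Reading remainders bottom-up:
= 33241


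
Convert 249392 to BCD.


Each digit → 4-bit binary:
  2 → 0010
  4 → 0100
  9 → 1001
  3 → 0011
  9 → 1001
  2 → 0010
= 0010 0100 1001 0011 1001 0010


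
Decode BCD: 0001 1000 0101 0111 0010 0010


Each 4-bit group → digit:
  0001 → 1
  1000 → 8
  0101 → 5
  0111 → 7
  0010 → 2
  0010 → 2
= 185722


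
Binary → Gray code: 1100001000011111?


Binary: 1100001000011111
Gray code: G = B XOR (B >> 1)
B >> 1 = 0110000100001111
1100001000011111 XOR 0110000100001111:
  1 XOR 0 = 1
  1 XOR 1 = 0
  0 XOR 1 = 1
  0 XOR 0 = 0
  0 XOR 0 = 0
  0 XOR 0 = 0
  1 XOR 0 = 1
  0 XOR 1 = 1
  0 XOR 0 = 0
  0 XOR 0 = 0
  0 XOR 0 = 0
  1 XOR 0 = 1
  1 XOR 1 = 0
  1 XOR 1 = 0
  1 XOR 1 = 0
  1 XOR 1 = 0
= 1010001100010000


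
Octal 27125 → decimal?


Positional values:
Position 0: 5 × 8^0 = 5
Position 1: 2 × 8^1 = 16
Position 2: 1 × 8^2 = 64
Position 3: 7 × 8^3 = 3584
Position 4: 2 × 8^4 = 8192
Sum = 5 + 16 + 64 + 3584 + 8192
= 11861


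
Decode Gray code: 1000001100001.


Gray code: 1000001100001
MSB stays the same: 1
Each subsequent bit = prev_binary XOR current_gray:
  B[1] = 1 XOR 0 = 1
  B[2] = 1 XOR 0 = 1
  B[3] = 1 XOR 0 = 1
  B[4] = 1 XOR 0 = 1
  B[5] = 1 XOR 0 = 1
  B[6] = 1 XOR 1 = 0
  B[7] = 0 XOR 1 = 1
  B[8] = 1 XOR 0 = 1
  B[9] = 1 XOR 0 = 1
  B[10] = 1 XOR 0 = 1
  B[11] = 1 XOR 0 = 1
  B[12] = 1 XOR 1 = 0
= 1111110111110 (8126 decimal)


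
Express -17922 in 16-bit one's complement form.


Original: 0100011000000010
Invert all bits:
  bit 0: 0 → 1
  bit 1: 1 → 0
  bit 2: 0 → 1
  bit 3: 0 → 1
  bit 4: 0 → 1
  bit 5: 1 → 0
  bit 6: 1 → 0
  bit 7: 0 → 1
  bit 8: 0 → 1
  bit 9: 0 → 1
  bit 10: 0 → 1
  bit 11: 0 → 1
  bit 12: 0 → 1
  bit 13: 0 → 1
  bit 14: 1 → 0
  bit 15: 0 → 1
= 1011100111111101


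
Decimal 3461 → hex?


Divide by 16 repeatedly:
3461 ÷ 16 = 216 remainder 5 (5)
216 ÷ 16 = 13 remainder 8 (8)
13 ÷ 16 = 0 remainder 13 (D)
Reading remainders bottom-up:
= 0xD85


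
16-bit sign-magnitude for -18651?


Sign bit: 1 (negative)
Magnitude: 18651 = 100100011011011
= 1100100011011011


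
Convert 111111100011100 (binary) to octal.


Group into 3-bit groups: 111111100011100
  111 = 7
  111 = 7
  100 = 4
  011 = 3
  100 = 4
= 0o77434


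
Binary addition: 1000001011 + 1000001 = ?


Align and add column by column (LSB to MSB, carry propagating):
  01000001011
+ 00001000001
  -----------
  col 0: 1 + 1 + 0 (carry in) = 2 → bit 0, carry out 1
  col 1: 1 + 0 + 1 (carry in) = 2 → bit 0, carry out 1
  col 2: 0 + 0 + 1 (carry in) = 1 → bit 1, carry out 0
  col 3: 1 + 0 + 0 (carry in) = 1 → bit 1, carry out 0
  col 4: 0 + 0 + 0 (carry in) = 0 → bit 0, carry out 0
  col 5: 0 + 0 + 0 (carry in) = 0 → bit 0, carry out 0
  col 6: 0 + 1 + 0 (carry in) = 1 → bit 1, carry out 0
  col 7: 0 + 0 + 0 (carry in) = 0 → bit 0, carry out 0
  col 8: 0 + 0 + 0 (carry in) = 0 → bit 0, carry out 0
  col 9: 1 + 0 + 0 (carry in) = 1 → bit 1, carry out 0
  col 10: 0 + 0 + 0 (carry in) = 0 → bit 0, carry out 0
Reading bits MSB→LSB: 01001001100
Strip leading zeros: 1001001100
= 1001001100


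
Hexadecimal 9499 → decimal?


Positional values:
Position 0: 9 × 16^0 = 9 × 1 = 9
Position 1: 9 × 16^1 = 9 × 16 = 144
Position 2: 4 × 16^2 = 4 × 256 = 1024
Position 3: 9 × 16^3 = 9 × 4096 = 36864
Sum = 9 + 144 + 1024 + 36864
= 38041


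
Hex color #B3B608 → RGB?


Hex: #B3B608
R = B3₁₆ = 179
G = B6₁₆ = 182
B = 08₁₆ = 8
= RGB(179, 182, 8)


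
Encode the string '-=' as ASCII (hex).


String: '-='  (2 characters)
Per-character ASCII lookup:
  '-': special character: '-' = 45 → 0x2D
  '=': special character: '=' = 61 → 0x3D
= 0x2D 0x3D


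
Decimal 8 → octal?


Divide by 8 repeatedly:
8 ÷ 8 = 1 remainder 0
1 ÷ 8 = 0 remainder 1
Reading remainders bottom-up:
= 0o10


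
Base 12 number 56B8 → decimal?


Positional values (base 12):
  8 × 12^0 = 8 × 1 = 8
  B × 12^1 = 11 × 12 = 132
  6 × 12^2 = 6 × 144 = 864
  5 × 12^3 = 5 × 1728 = 8640
Sum = 8 + 132 + 864 + 8640
= 9644


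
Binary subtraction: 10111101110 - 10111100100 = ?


Align and subtract column by column (LSB to MSB, borrowing when needed):
  10111101110
- 10111100100
  -----------
  col 0: (0 - 0 borrow-in) - 0 → 0 - 0 = 0, borrow out 0
  col 1: (1 - 0 borrow-in) - 0 → 1 - 0 = 1, borrow out 0
  col 2: (1 - 0 borrow-in) - 1 → 1 - 1 = 0, borrow out 0
  col 3: (1 - 0 borrow-in) - 0 → 1 - 0 = 1, borrow out 0
  col 4: (0 - 0 borrow-in) - 0 → 0 - 0 = 0, borrow out 0
  col 5: (1 - 0 borrow-in) - 1 → 1 - 1 = 0, borrow out 0
  col 6: (1 - 0 borrow-in) - 1 → 1 - 1 = 0, borrow out 0
  col 7: (1 - 0 borrow-in) - 1 → 1 - 1 = 0, borrow out 0
  col 8: (1 - 0 borrow-in) - 1 → 1 - 1 = 0, borrow out 0
  col 9: (0 - 0 borrow-in) - 0 → 0 - 0 = 0, borrow out 0
  col 10: (1 - 0 borrow-in) - 1 → 1 - 1 = 0, borrow out 0
Reading bits MSB→LSB: 00000001010
Strip leading zeros: 1010
= 1010


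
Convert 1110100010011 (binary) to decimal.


Positional values:
Bit 0: 1 × 2^0 = 1
Bit 1: 1 × 2^1 = 2
Bit 4: 1 × 2^4 = 16
Bit 8: 1 × 2^8 = 256
Bit 10: 1 × 2^10 = 1024
Bit 11: 1 × 2^11 = 2048
Bit 12: 1 × 2^12 = 4096
Sum = 1 + 2 + 16 + 256 + 1024 + 2048 + 4096
= 7443


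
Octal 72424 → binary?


Each octal digit → 3 binary bits:
  7 = 111
  2 = 010
  4 = 100
  2 = 010
  4 = 100
Concatenate: 111 010 100 010 100
= 111010100010100


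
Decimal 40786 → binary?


Divide by 2 repeatedly:
40786 ÷ 2 = 20393 remainder 0
20393 ÷ 2 = 10196 remainder 1
10196 ÷ 2 = 5098 remainder 0
5098 ÷ 2 = 2549 remainder 0
2549 ÷ 2 = 1274 remainder 1
1274 ÷ 2 = 637 remainder 0
637 ÷ 2 = 318 remainder 1
318 ÷ 2 = 159 remainder 0
159 ÷ 2 = 79 remainder 1
79 ÷ 2 = 39 remainder 1
39 ÷ 2 = 19 remainder 1
19 ÷ 2 = 9 remainder 1
9 ÷ 2 = 4 remainder 1
4 ÷ 2 = 2 remainder 0
2 ÷ 2 = 1 remainder 0
1 ÷ 2 = 0 remainder 1
Reading remainders bottom-up:
= 1001111101010010


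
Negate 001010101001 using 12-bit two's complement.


Original: 001010101001
Step 1 - Invert all bits: 110101010110
Step 2 - Add 1: 110101010110 + 1
= 110101010111 (represents -681)


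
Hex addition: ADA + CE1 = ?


Align and add column by column (LSB to MSB, each column mod 16 with carry):
  0ADA
+ 0CE1
  ----
  col 0: A(10) + 1(1) + 0 (carry in) = 11 → B(11), carry out 0
  col 1: D(13) + E(14) + 0 (carry in) = 27 → B(11), carry out 1
  col 2: A(10) + C(12) + 1 (carry in) = 23 → 7(7), carry out 1
  col 3: 0(0) + 0(0) + 1 (carry in) = 1 → 1(1), carry out 0
Reading digits MSB→LSB: 17BB
Strip leading zeros: 17BB
= 0x17BB


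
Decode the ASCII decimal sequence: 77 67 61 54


Codes (decimal): 77 67 61 54
Per-code ASCII lookup:
  77  (range 65-90: uppercase, 77 - 65 = 12) → 'M'
  67  (range 65-90: uppercase, 67 - 65 = 2) → 'C'
  61  (special character) → '='
  54  (range 48-57: digits, 54 - 48 = 6) → '6'
= 'MC=6'


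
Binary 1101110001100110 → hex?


Group into 4-bit nibbles: 1101110001100110
  1101 = D
  1100 = C
  0110 = 6
  0110 = 6
= 0xDC66


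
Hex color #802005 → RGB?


Hex: #802005
R = 80₁₆ = 128
G = 20₁₆ = 32
B = 05₁₆ = 5
= RGB(128, 32, 5)


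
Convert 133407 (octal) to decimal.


Positional values:
Position 0: 7 × 8^0 = 7
Position 1: 0 × 8^1 = 0
Position 2: 4 × 8^2 = 256
Position 3: 3 × 8^3 = 1536
Position 4: 3 × 8^4 = 12288
Position 5: 1 × 8^5 = 32768
Sum = 7 + 0 + 256 + 1536 + 12288 + 32768
= 46855


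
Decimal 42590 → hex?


Divide by 16 repeatedly:
42590 ÷ 16 = 2661 remainder 14 (E)
2661 ÷ 16 = 166 remainder 5 (5)
166 ÷ 16 = 10 remainder 6 (6)
10 ÷ 16 = 0 remainder 10 (A)
Reading remainders bottom-up:
= 0xA65E


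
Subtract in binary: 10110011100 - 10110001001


Align and subtract column by column (LSB to MSB, borrowing when needed):
  10110011100
- 10110001001
  -----------
  col 0: (0 - 0 borrow-in) - 1 → borrow from next column: (0+2) - 1 = 1, borrow out 1
  col 1: (0 - 1 borrow-in) - 0 → borrow from next column: (-1+2) - 0 = 1, borrow out 1
  col 2: (1 - 1 borrow-in) - 0 → 0 - 0 = 0, borrow out 0
  col 3: (1 - 0 borrow-in) - 1 → 1 - 1 = 0, borrow out 0
  col 4: (1 - 0 borrow-in) - 0 → 1 - 0 = 1, borrow out 0
  col 5: (0 - 0 borrow-in) - 0 → 0 - 0 = 0, borrow out 0
  col 6: (0 - 0 borrow-in) - 0 → 0 - 0 = 0, borrow out 0
  col 7: (1 - 0 borrow-in) - 1 → 1 - 1 = 0, borrow out 0
  col 8: (1 - 0 borrow-in) - 1 → 1 - 1 = 0, borrow out 0
  col 9: (0 - 0 borrow-in) - 0 → 0 - 0 = 0, borrow out 0
  col 10: (1 - 0 borrow-in) - 1 → 1 - 1 = 0, borrow out 0
Reading bits MSB→LSB: 00000010011
Strip leading zeros: 10011
= 10011


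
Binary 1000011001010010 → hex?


Group into 4-bit nibbles: 1000011001010010
  1000 = 8
  0110 = 6
  0101 = 5
  0010 = 2
= 0x8652


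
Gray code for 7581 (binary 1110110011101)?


Binary: 1110110011101
Gray code: G = B XOR (B >> 1)
B >> 1 = 0111011001110
1110110011101 XOR 0111011001110:
  1 XOR 0 = 1
  1 XOR 1 = 0
  1 XOR 1 = 0
  0 XOR 1 = 1
  1 XOR 0 = 1
  1 XOR 1 = 0
  0 XOR 1 = 1
  0 XOR 0 = 0
  1 XOR 0 = 1
  1 XOR 1 = 0
  1 XOR 1 = 0
  0 XOR 1 = 1
  1 XOR 0 = 1
= 1001101010011


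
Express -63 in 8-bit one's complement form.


Original: 00111111
Invert all bits:
  bit 0: 0 → 1
  bit 1: 0 → 1
  bit 2: 1 → 0
  bit 3: 1 → 0
  bit 4: 1 → 0
  bit 5: 1 → 0
  bit 6: 1 → 0
  bit 7: 1 → 0
= 11000000


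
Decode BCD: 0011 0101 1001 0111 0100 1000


Each 4-bit group → digit:
  0011 → 3
  0101 → 5
  1001 → 9
  0111 → 7
  0100 → 4
  1000 → 8
= 359748


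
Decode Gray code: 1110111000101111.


Gray code: 1110111000101111
MSB stays the same: 1
Each subsequent bit = prev_binary XOR current_gray:
  B[1] = 1 XOR 1 = 0
  B[2] = 0 XOR 1 = 1
  B[3] = 1 XOR 0 = 1
  B[4] = 1 XOR 1 = 0
  B[5] = 0 XOR 1 = 1
  B[6] = 1 XOR 1 = 0
  B[7] = 0 XOR 0 = 0
  B[8] = 0 XOR 0 = 0
  B[9] = 0 XOR 0 = 0
  B[10] = 0 XOR 1 = 1
  B[11] = 1 XOR 0 = 1
  B[12] = 1 XOR 1 = 0
  B[13] = 0 XOR 1 = 1
  B[14] = 1 XOR 1 = 0
  B[15] = 0 XOR 1 = 1
= 1011010000110101 (46133 decimal)


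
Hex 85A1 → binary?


Each hex digit → 4 binary bits:
  8 = 1000
  5 = 0101
  A = 1010
  1 = 0001
Concatenate: 1000 0101 1010 0001
= 1000010110100001


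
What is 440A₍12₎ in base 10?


Positional values (base 12):
  A × 12^0 = 10 × 1 = 10
  0 × 12^1 = 0 × 12 = 0
  4 × 12^2 = 4 × 144 = 576
  4 × 12^3 = 4 × 1728 = 6912
Sum = 10 + 0 + 576 + 6912
= 7498


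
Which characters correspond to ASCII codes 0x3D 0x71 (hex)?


Codes (hex): 0x3D 0x71
Per-code ASCII lookup:
  0x3D = 61  (special character) → '='
  0x71 = 113  (range 97-122: lowercase, 113 - 97 = 16) → 'q'
= '=q'


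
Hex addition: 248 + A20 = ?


Align and add column by column (LSB to MSB, each column mod 16 with carry):
  0248
+ 0A20
  ----
  col 0: 8(8) + 0(0) + 0 (carry in) = 8 → 8(8), carry out 0
  col 1: 4(4) + 2(2) + 0 (carry in) = 6 → 6(6), carry out 0
  col 2: 2(2) + A(10) + 0 (carry in) = 12 → C(12), carry out 0
  col 3: 0(0) + 0(0) + 0 (carry in) = 0 → 0(0), carry out 0
Reading digits MSB→LSB: 0C68
Strip leading zeros: C68
= 0xC68


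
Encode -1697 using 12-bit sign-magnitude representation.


Sign bit: 1 (negative)
Magnitude: 1697 = 11010100001
= 111010100001


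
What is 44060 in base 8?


Divide by 8 repeatedly:
44060 ÷ 8 = 5507 remainder 4
5507 ÷ 8 = 688 remainder 3
688 ÷ 8 = 86 remainder 0
86 ÷ 8 = 10 remainder 6
10 ÷ 8 = 1 remainder 2
1 ÷ 8 = 0 remainder 1
Reading remainders bottom-up:
= 0o126034


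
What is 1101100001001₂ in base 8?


Group into 3-bit groups: 001101100001001
  001 = 1
  101 = 5
  100 = 4
  001 = 1
  001 = 1
= 0o15411


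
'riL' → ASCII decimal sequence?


String: 'riL'  (3 characters)
Per-character ASCII lookup:
  'r': lowercase starts at 97: 'r' = 97 + 17 = 114
  'i': lowercase starts at 97: 'i' = 97 + 8 = 105
  'L': uppercase starts at 65: 'L' = 65 + 11 = 76
= 114 105 76


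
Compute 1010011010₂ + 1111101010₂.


Align and add column by column (LSB to MSB, carry propagating):
  01010011010
+ 01111101010
  -----------
  col 0: 0 + 0 + 0 (carry in) = 0 → bit 0, carry out 0
  col 1: 1 + 1 + 0 (carry in) = 2 → bit 0, carry out 1
  col 2: 0 + 0 + 1 (carry in) = 1 → bit 1, carry out 0
  col 3: 1 + 1 + 0 (carry in) = 2 → bit 0, carry out 1
  col 4: 1 + 0 + 1 (carry in) = 2 → bit 0, carry out 1
  col 5: 0 + 1 + 1 (carry in) = 2 → bit 0, carry out 1
  col 6: 0 + 1 + 1 (carry in) = 2 → bit 0, carry out 1
  col 7: 1 + 1 + 1 (carry in) = 3 → bit 1, carry out 1
  col 8: 0 + 1 + 1 (carry in) = 2 → bit 0, carry out 1
  col 9: 1 + 1 + 1 (carry in) = 3 → bit 1, carry out 1
  col 10: 0 + 0 + 1 (carry in) = 1 → bit 1, carry out 0
Reading bits MSB→LSB: 11010000100
Strip leading zeros: 11010000100
= 11010000100


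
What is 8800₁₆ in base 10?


Positional values:
Position 0: 0 × 16^0 = 0 × 1 = 0
Position 1: 0 × 16^1 = 0 × 16 = 0
Position 2: 8 × 16^2 = 8 × 256 = 2048
Position 3: 8 × 16^3 = 8 × 4096 = 32768
Sum = 0 + 0 + 2048 + 32768
= 34816


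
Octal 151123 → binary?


Each octal digit → 3 binary bits:
  1 = 001
  5 = 101
  1 = 001
  1 = 001
  2 = 010
  3 = 011
Concatenate: 001 101 001 001 010 011
= 001101001001010011


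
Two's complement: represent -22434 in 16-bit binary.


Original: 0101011110100010
Step 1 - Invert all bits: 1010100001011101
Step 2 - Add 1: 1010100001011101 + 1
= 1010100001011110 (represents -22434)


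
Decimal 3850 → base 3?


Divide by 3 repeatedly:
3850 ÷ 3 = 1283 remainder 1
1283 ÷ 3 = 427 remainder 2
427 ÷ 3 = 142 remainder 1
142 ÷ 3 = 47 remainder 1
47 ÷ 3 = 15 remainder 2
15 ÷ 3 = 5 remainder 0
5 ÷ 3 = 1 remainder 2
1 ÷ 3 = 0 remainder 1
Reading remainders bottom-up:
= 12021121


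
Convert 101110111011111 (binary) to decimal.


Positional values:
Bit 0: 1 × 2^0 = 1
Bit 1: 1 × 2^1 = 2
Bit 2: 1 × 2^2 = 4
Bit 3: 1 × 2^3 = 8
Bit 4: 1 × 2^4 = 16
Bit 6: 1 × 2^6 = 64
Bit 7: 1 × 2^7 = 128
Bit 8: 1 × 2^8 = 256
Bit 10: 1 × 2^10 = 1024
Bit 11: 1 × 2^11 = 2048
Bit 12: 1 × 2^12 = 4096
Bit 14: 1 × 2^14 = 16384
Sum = 1 + 2 + 4 + 8 + 16 + 64 + 128 + 256 + 1024 + 2048 + 4096 + 16384
= 24031


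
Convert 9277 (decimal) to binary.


Divide by 2 repeatedly:
9277 ÷ 2 = 4638 remainder 1
4638 ÷ 2 = 2319 remainder 0
2319 ÷ 2 = 1159 remainder 1
1159 ÷ 2 = 579 remainder 1
579 ÷ 2 = 289 remainder 1
289 ÷ 2 = 144 remainder 1
144 ÷ 2 = 72 remainder 0
72 ÷ 2 = 36 remainder 0
36 ÷ 2 = 18 remainder 0
18 ÷ 2 = 9 remainder 0
9 ÷ 2 = 4 remainder 1
4 ÷ 2 = 2 remainder 0
2 ÷ 2 = 1 remainder 0
1 ÷ 2 = 0 remainder 1
Reading remainders bottom-up:
= 10010000111101


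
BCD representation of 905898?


Each digit → 4-bit binary:
  9 → 1001
  0 → 0000
  5 → 0101
  8 → 1000
  9 → 1001
  8 → 1000
= 1001 0000 0101 1000 1001 1000


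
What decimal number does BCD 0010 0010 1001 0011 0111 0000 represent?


Each 4-bit group → digit:
  0010 → 2
  0010 → 2
  1001 → 9
  0011 → 3
  0111 → 7
  0000 → 0
= 229370


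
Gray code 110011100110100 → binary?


Gray code: 110011100110100
MSB stays the same: 1
Each subsequent bit = prev_binary XOR current_gray:
  B[1] = 1 XOR 1 = 0
  B[2] = 0 XOR 0 = 0
  B[3] = 0 XOR 0 = 0
  B[4] = 0 XOR 1 = 1
  B[5] = 1 XOR 1 = 0
  B[6] = 0 XOR 1 = 1
  B[7] = 1 XOR 0 = 1
  B[8] = 1 XOR 0 = 1
  B[9] = 1 XOR 1 = 0
  B[10] = 0 XOR 1 = 1
  B[11] = 1 XOR 0 = 1
  B[12] = 1 XOR 1 = 0
  B[13] = 0 XOR 0 = 0
  B[14] = 0 XOR 0 = 0
= 100010111011000 (17880 decimal)


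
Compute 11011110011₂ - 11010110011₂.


Align and subtract column by column (LSB to MSB, borrowing when needed):
  11011110011
- 11010110011
  -----------
  col 0: (1 - 0 borrow-in) - 1 → 1 - 1 = 0, borrow out 0
  col 1: (1 - 0 borrow-in) - 1 → 1 - 1 = 0, borrow out 0
  col 2: (0 - 0 borrow-in) - 0 → 0 - 0 = 0, borrow out 0
  col 3: (0 - 0 borrow-in) - 0 → 0 - 0 = 0, borrow out 0
  col 4: (1 - 0 borrow-in) - 1 → 1 - 1 = 0, borrow out 0
  col 5: (1 - 0 borrow-in) - 1 → 1 - 1 = 0, borrow out 0
  col 6: (1 - 0 borrow-in) - 0 → 1 - 0 = 1, borrow out 0
  col 7: (1 - 0 borrow-in) - 1 → 1 - 1 = 0, borrow out 0
  col 8: (0 - 0 borrow-in) - 0 → 0 - 0 = 0, borrow out 0
  col 9: (1 - 0 borrow-in) - 1 → 1 - 1 = 0, borrow out 0
  col 10: (1 - 0 borrow-in) - 1 → 1 - 1 = 0, borrow out 0
Reading bits MSB→LSB: 00001000000
Strip leading zeros: 1000000
= 1000000


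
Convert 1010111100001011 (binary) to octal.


Group into 3-bit groups: 001010111100001011
  001 = 1
  010 = 2
  111 = 7
  100 = 4
  001 = 1
  011 = 3
= 0o127413


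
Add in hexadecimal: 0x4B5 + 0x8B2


Align and add column by column (LSB to MSB, each column mod 16 with carry):
  04B5
+ 08B2
  ----
  col 0: 5(5) + 2(2) + 0 (carry in) = 7 → 7(7), carry out 0
  col 1: B(11) + B(11) + 0 (carry in) = 22 → 6(6), carry out 1
  col 2: 4(4) + 8(8) + 1 (carry in) = 13 → D(13), carry out 0
  col 3: 0(0) + 0(0) + 0 (carry in) = 0 → 0(0), carry out 0
Reading digits MSB→LSB: 0D67
Strip leading zeros: D67
= 0xD67


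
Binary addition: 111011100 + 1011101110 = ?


Align and add column by column (LSB to MSB, carry propagating):
  00111011100
+ 01011101110
  -----------
  col 0: 0 + 0 + 0 (carry in) = 0 → bit 0, carry out 0
  col 1: 0 + 1 + 0 (carry in) = 1 → bit 1, carry out 0
  col 2: 1 + 1 + 0 (carry in) = 2 → bit 0, carry out 1
  col 3: 1 + 1 + 1 (carry in) = 3 → bit 1, carry out 1
  col 4: 1 + 0 + 1 (carry in) = 2 → bit 0, carry out 1
  col 5: 0 + 1 + 1 (carry in) = 2 → bit 0, carry out 1
  col 6: 1 + 1 + 1 (carry in) = 3 → bit 1, carry out 1
  col 7: 1 + 1 + 1 (carry in) = 3 → bit 1, carry out 1
  col 8: 1 + 0 + 1 (carry in) = 2 → bit 0, carry out 1
  col 9: 0 + 1 + 1 (carry in) = 2 → bit 0, carry out 1
  col 10: 0 + 0 + 1 (carry in) = 1 → bit 1, carry out 0
Reading bits MSB→LSB: 10011001010
Strip leading zeros: 10011001010
= 10011001010


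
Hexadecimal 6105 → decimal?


Positional values:
Position 0: 5 × 16^0 = 5 × 1 = 5
Position 1: 0 × 16^1 = 0 × 16 = 0
Position 2: 1 × 16^2 = 1 × 256 = 256
Position 3: 6 × 16^3 = 6 × 4096 = 24576
Sum = 5 + 0 + 256 + 24576
= 24837


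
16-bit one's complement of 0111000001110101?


Original: 0111000001110101
Invert all bits:
  bit 0: 0 → 1
  bit 1: 1 → 0
  bit 2: 1 → 0
  bit 3: 1 → 0
  bit 4: 0 → 1
  bit 5: 0 → 1
  bit 6: 0 → 1
  bit 7: 0 → 1
  bit 8: 0 → 1
  bit 9: 1 → 0
  bit 10: 1 → 0
  bit 11: 1 → 0
  bit 12: 0 → 1
  bit 13: 1 → 0
  bit 14: 0 → 1
  bit 15: 1 → 0
= 1000111110001010


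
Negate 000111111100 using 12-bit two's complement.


Original: 000111111100
Step 1 - Invert all bits: 111000000011
Step 2 - Add 1: 111000000011 + 1
= 111000000100 (represents -508)


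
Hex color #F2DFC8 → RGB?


Hex: #F2DFC8
R = F2₁₆ = 242
G = DF₁₆ = 223
B = C8₁₆ = 200
= RGB(242, 223, 200)


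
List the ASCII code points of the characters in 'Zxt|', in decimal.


String: 'Zxt|'  (4 characters)
Per-character ASCII lookup:
  'Z': uppercase starts at 65: 'Z' = 65 + 25 = 90
  'x': lowercase starts at 97: 'x' = 97 + 23 = 120
  't': lowercase starts at 97: 't' = 97 + 19 = 116
  '|': special character: '|' = 124
= 90 120 116 124


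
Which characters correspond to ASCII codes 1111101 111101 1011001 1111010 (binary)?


Codes (binary): 1111101 111101 1011001 1111010
Per-code ASCII lookup:
  1111101 = 125  (special character) → '}'
  111101 = 61  (special character) → '='
  1011001 = 89  (range 65-90: uppercase, 89 - 65 = 24) → 'Y'
  1111010 = 122  (range 97-122: lowercase, 122 - 97 = 25) → 'z'
= '}=Yz'


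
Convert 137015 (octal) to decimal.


Positional values:
Position 0: 5 × 8^0 = 5
Position 1: 1 × 8^1 = 8
Position 2: 0 × 8^2 = 0
Position 3: 7 × 8^3 = 3584
Position 4: 3 × 8^4 = 12288
Position 5: 1 × 8^5 = 32768
Sum = 5 + 8 + 0 + 3584 + 12288 + 32768
= 48653


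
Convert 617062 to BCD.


Each digit → 4-bit binary:
  6 → 0110
  1 → 0001
  7 → 0111
  0 → 0000
  6 → 0110
  2 → 0010
= 0110 0001 0111 0000 0110 0010


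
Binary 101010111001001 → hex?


Group into 4-bit nibbles: 0101010111001001
  0101 = 5
  0101 = 5
  1100 = C
  1001 = 9
= 0x55C9


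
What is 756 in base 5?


Divide by 5 repeatedly:
756 ÷ 5 = 151 remainder 1
151 ÷ 5 = 30 remainder 1
30 ÷ 5 = 6 remainder 0
6 ÷ 5 = 1 remainder 1
1 ÷ 5 = 0 remainder 1
Reading remainders bottom-up:
= 11011


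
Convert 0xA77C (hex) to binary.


Each hex digit → 4 binary bits:
  A = 1010
  7 = 0111
  7 = 0111
  C = 1100
Concatenate: 1010 0111 0111 1100
= 1010011101111100


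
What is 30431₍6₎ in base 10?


Positional values (base 6):
  1 × 6^0 = 1 × 1 = 1
  3 × 6^1 = 3 × 6 = 18
  4 × 6^2 = 4 × 36 = 144
  0 × 6^3 = 0 × 216 = 0
  3 × 6^4 = 3 × 1296 = 3888
Sum = 1 + 18 + 144 + 0 + 3888
= 4051


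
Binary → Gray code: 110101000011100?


Binary: 110101000011100
Gray code: G = B XOR (B >> 1)
B >> 1 = 011010100001110
110101000011100 XOR 011010100001110:
  1 XOR 0 = 1
  1 XOR 1 = 0
  0 XOR 1 = 1
  1 XOR 0 = 1
  0 XOR 1 = 1
  1 XOR 0 = 1
  0 XOR 1 = 1
  0 XOR 0 = 0
  0 XOR 0 = 0
  0 XOR 0 = 0
  1 XOR 0 = 1
  1 XOR 1 = 0
  1 XOR 1 = 0
  0 XOR 1 = 1
  0 XOR 0 = 0
= 101111100010010


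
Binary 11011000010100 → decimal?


Positional values:
Bit 2: 1 × 2^2 = 4
Bit 4: 1 × 2^4 = 16
Bit 9: 1 × 2^9 = 512
Bit 10: 1 × 2^10 = 1024
Bit 12: 1 × 2^12 = 4096
Bit 13: 1 × 2^13 = 8192
Sum = 4 + 16 + 512 + 1024 + 4096 + 8192
= 13844


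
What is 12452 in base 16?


Divide by 16 repeatedly:
12452 ÷ 16 = 778 remainder 4 (4)
778 ÷ 16 = 48 remainder 10 (A)
48 ÷ 16 = 3 remainder 0 (0)
3 ÷ 16 = 0 remainder 3 (3)
Reading remainders bottom-up:
= 0x30A4


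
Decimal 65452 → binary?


Divide by 2 repeatedly:
65452 ÷ 2 = 32726 remainder 0
32726 ÷ 2 = 16363 remainder 0
16363 ÷ 2 = 8181 remainder 1
8181 ÷ 2 = 4090 remainder 1
4090 ÷ 2 = 2045 remainder 0
2045 ÷ 2 = 1022 remainder 1
1022 ÷ 2 = 511 remainder 0
511 ÷ 2 = 255 remainder 1
255 ÷ 2 = 127 remainder 1
127 ÷ 2 = 63 remainder 1
63 ÷ 2 = 31 remainder 1
31 ÷ 2 = 15 remainder 1
15 ÷ 2 = 7 remainder 1
7 ÷ 2 = 3 remainder 1
3 ÷ 2 = 1 remainder 1
1 ÷ 2 = 0 remainder 1
Reading remainders bottom-up:
= 1111111110101100


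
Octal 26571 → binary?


Each octal digit → 3 binary bits:
  2 = 010
  6 = 110
  5 = 101
  7 = 111
  1 = 001
Concatenate: 010 110 101 111 001
= 010110101111001


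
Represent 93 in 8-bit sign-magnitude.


Sign bit: 0 (positive)
Magnitude: 93 = 1011101
= 01011101


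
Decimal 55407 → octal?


Divide by 8 repeatedly:
55407 ÷ 8 = 6925 remainder 7
6925 ÷ 8 = 865 remainder 5
865 ÷ 8 = 108 remainder 1
108 ÷ 8 = 13 remainder 4
13 ÷ 8 = 1 remainder 5
1 ÷ 8 = 0 remainder 1
Reading remainders bottom-up:
= 0o154157


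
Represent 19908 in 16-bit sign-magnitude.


Sign bit: 0 (positive)
Magnitude: 19908 = 100110111000100
= 0100110111000100


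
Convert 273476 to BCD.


Each digit → 4-bit binary:
  2 → 0010
  7 → 0111
  3 → 0011
  4 → 0100
  7 → 0111
  6 → 0110
= 0010 0111 0011 0100 0111 0110


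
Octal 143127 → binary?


Each octal digit → 3 binary bits:
  1 = 001
  4 = 100
  3 = 011
  1 = 001
  2 = 010
  7 = 111
Concatenate: 001 100 011 001 010 111
= 001100011001010111


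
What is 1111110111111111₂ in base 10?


Positional values:
Bit 0: 1 × 2^0 = 1
Bit 1: 1 × 2^1 = 2
Bit 2: 1 × 2^2 = 4
Bit 3: 1 × 2^3 = 8
Bit 4: 1 × 2^4 = 16
Bit 5: 1 × 2^5 = 32
Bit 6: 1 × 2^6 = 64
Bit 7: 1 × 2^7 = 128
Bit 8: 1 × 2^8 = 256
Bit 10: 1 × 2^10 = 1024
Bit 11: 1 × 2^11 = 2048
Bit 12: 1 × 2^12 = 4096
Bit 13: 1 × 2^13 = 8192
Bit 14: 1 × 2^14 = 16384
Bit 15: 1 × 2^15 = 32768
Sum = 1 + 2 + 4 + 8 + 16 + 32 + 64 + 128 + 256 + 1024 + 2048 + 4096 + 8192 + 16384 + 32768
= 65023


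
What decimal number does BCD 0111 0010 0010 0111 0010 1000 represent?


Each 4-bit group → digit:
  0111 → 7
  0010 → 2
  0010 → 2
  0111 → 7
  0010 → 2
  1000 → 8
= 722728


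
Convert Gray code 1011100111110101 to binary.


Gray code: 1011100111110101
MSB stays the same: 1
Each subsequent bit = prev_binary XOR current_gray:
  B[1] = 1 XOR 0 = 1
  B[2] = 1 XOR 1 = 0
  B[3] = 0 XOR 1 = 1
  B[4] = 1 XOR 1 = 0
  B[5] = 0 XOR 0 = 0
  B[6] = 0 XOR 0 = 0
  B[7] = 0 XOR 1 = 1
  B[8] = 1 XOR 1 = 0
  B[9] = 0 XOR 1 = 1
  B[10] = 1 XOR 1 = 0
  B[11] = 0 XOR 1 = 1
  B[12] = 1 XOR 0 = 1
  B[13] = 1 XOR 1 = 0
  B[14] = 0 XOR 0 = 0
  B[15] = 0 XOR 1 = 1
= 1101000101011001 (53593 decimal)


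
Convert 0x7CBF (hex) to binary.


Each hex digit → 4 binary bits:
  7 = 0111
  C = 1100
  B = 1011
  F = 1111
Concatenate: 0111 1100 1011 1111
= 0111110010111111


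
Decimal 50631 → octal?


Divide by 8 repeatedly:
50631 ÷ 8 = 6328 remainder 7
6328 ÷ 8 = 791 remainder 0
791 ÷ 8 = 98 remainder 7
98 ÷ 8 = 12 remainder 2
12 ÷ 8 = 1 remainder 4
1 ÷ 8 = 0 remainder 1
Reading remainders bottom-up:
= 0o142707


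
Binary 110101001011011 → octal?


Group into 3-bit groups: 110101001011011
  110 = 6
  101 = 5
  001 = 1
  011 = 3
  011 = 3
= 0o65133


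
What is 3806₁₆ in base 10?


Positional values:
Position 0: 6 × 16^0 = 6 × 1 = 6
Position 1: 0 × 16^1 = 0 × 16 = 0
Position 2: 8 × 16^2 = 8 × 256 = 2048
Position 3: 3 × 16^3 = 3 × 4096 = 12288
Sum = 6 + 0 + 2048 + 12288
= 14342


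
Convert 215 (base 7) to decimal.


Positional values (base 7):
  5 × 7^0 = 5 × 1 = 5
  1 × 7^1 = 1 × 7 = 7
  2 × 7^2 = 2 × 49 = 98
Sum = 5 + 7 + 98
= 110


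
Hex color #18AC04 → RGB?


Hex: #18AC04
R = 18₁₆ = 24
G = AC₁₆ = 172
B = 04₁₆ = 4
= RGB(24, 172, 4)


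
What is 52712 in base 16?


Divide by 16 repeatedly:
52712 ÷ 16 = 3294 remainder 8 (8)
3294 ÷ 16 = 205 remainder 14 (E)
205 ÷ 16 = 12 remainder 13 (D)
12 ÷ 16 = 0 remainder 12 (C)
Reading remainders bottom-up:
= 0xCDE8


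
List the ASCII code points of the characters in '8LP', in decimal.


String: '8LP'  (3 characters)
Per-character ASCII lookup:
  '8': digits start at 48: '8' = 48 + 8 = 56
  'L': uppercase starts at 65: 'L' = 65 + 11 = 76
  'P': uppercase starts at 65: 'P' = 65 + 15 = 80
= 56 76 80


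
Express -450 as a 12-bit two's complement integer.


Original: 000111000010
Step 1 - Invert all bits: 111000111101
Step 2 - Add 1: 111000111101 + 1
= 111000111110 (represents -450)
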